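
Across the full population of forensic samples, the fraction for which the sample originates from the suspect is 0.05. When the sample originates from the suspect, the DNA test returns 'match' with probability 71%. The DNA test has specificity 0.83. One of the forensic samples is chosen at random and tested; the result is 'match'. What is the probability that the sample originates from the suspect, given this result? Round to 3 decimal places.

Let H be the event that the sample originates from the suspect. P(H) = 0.05, so P(¬H) = 0.95. With E the 'match' result, P(E|H) = 0.71 and P(E|¬H) = 0.17.
P(E) = 0.71·0.05 + 0.17·0.95 = 0.035500 + 0.16150 = 0.19700.
By Bayes' theorem, P(H|E) = 0.035500 / 0.19700 = 0.180.

P(H | E) ≈ 0.180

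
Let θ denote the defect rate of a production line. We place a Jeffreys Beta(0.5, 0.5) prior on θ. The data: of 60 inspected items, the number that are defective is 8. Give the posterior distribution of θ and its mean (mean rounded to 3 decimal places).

Posterior: Beta(8.5, 52.5); mean ≈ 0.139

The binomial likelihood is conjugate to the Beta prior: with 8 successes and 52 failures, the posterior is Beta(0.5+8, 0.5+52) = Beta(8.5, 52.5).
Posterior mean = α/(α+β) = 8.5/61 = 0.139.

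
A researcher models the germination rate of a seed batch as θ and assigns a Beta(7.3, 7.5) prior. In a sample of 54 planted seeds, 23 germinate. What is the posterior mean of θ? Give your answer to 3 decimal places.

Posterior mean ≈ 0.440

The binomial likelihood is conjugate to the Beta prior: with 23 successes and 31 failures, the posterior is Beta(7.3+23, 7.5+31) = Beta(30.3, 38.5).
Posterior mean = α/(α+β) = 30.3/68.8 = 0.440.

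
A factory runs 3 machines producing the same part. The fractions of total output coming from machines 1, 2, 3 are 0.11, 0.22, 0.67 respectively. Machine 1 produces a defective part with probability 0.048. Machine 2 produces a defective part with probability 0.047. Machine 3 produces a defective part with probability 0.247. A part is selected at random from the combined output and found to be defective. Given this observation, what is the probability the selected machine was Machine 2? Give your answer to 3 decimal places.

Posterior probability ≈ 0.057

P(defective|M1) = 0.048; P(defective|M2) = 0.047; P(defective|M3) = 0.247.
Prior × likelihood for each source: 0.11·0.048=0.005280, 0.22·0.047=0.01034, 0.67·0.247=0.1655. Summing gives P(defective) = 0.18111.
P(Machine 2 | defective) = 0.01034 / 0.18111 = 0.057.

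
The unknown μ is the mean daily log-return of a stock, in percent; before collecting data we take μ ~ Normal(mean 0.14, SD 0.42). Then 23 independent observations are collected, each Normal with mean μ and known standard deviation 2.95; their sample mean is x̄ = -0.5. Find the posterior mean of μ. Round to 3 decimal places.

Posterior mean ≈ -0.064

Prior precision 1/τ₀² = 1/0.42² = 5.66893; data precision n/σ² = 23/2.95² = 2.64292.
Posterior precision = 5.66893 + 2.64292 = 8.31185.
Posterior mean = (5.66893·0.14 + 2.64292·-0.5) / 8.31185 = -0.064.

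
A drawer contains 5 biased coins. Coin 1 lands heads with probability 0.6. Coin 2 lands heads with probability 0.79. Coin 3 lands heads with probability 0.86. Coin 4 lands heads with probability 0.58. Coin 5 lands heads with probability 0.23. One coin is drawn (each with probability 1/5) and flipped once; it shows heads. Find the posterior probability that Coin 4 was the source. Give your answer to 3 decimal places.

Tabulate prior·likelihood by source: [1] prior 0.2, lik 0.6, product 0.1200; [2] prior 0.2, lik 0.79, product 0.1580; [3] prior 0.2, lik 0.86, product 0.1720; [4] prior 0.2, lik 0.58, product 0.1160; [5] prior 0.2, lik 0.23, product 0.04600.
Normalizing constant = 0.61200; the posterior for Coin 4 is its product over the sum, 0.1160/0.61200 = 0.190.

Posterior probability ≈ 0.190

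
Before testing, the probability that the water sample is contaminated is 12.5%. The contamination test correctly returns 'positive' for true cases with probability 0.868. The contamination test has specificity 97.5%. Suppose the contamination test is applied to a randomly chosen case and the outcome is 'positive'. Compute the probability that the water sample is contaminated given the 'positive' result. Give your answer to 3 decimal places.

P(H | E) ≈ 0.832

Write H for 'the water sample is contaminated'. Prior odds H:¬H = 0.125/0.875 = 0.14286. For the 'positive' outcome, the likelihood ratio is 0.868/0.025 = 34.720.
Posterior odds = 0.14286 × 34.720 = 4.9600, so P(H|E) = 4.9600/(1+4.9600) = 0.832.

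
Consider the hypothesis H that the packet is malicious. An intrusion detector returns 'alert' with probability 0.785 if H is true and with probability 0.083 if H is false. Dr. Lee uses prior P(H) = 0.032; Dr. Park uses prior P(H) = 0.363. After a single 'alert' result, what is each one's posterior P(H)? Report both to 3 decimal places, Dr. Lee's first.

Dr. Lee: 0.238; Dr. Park: 0.843

The likelihood ratio for an 'alert' result is 0.785/0.083 = 9.4578.
Dr. Lee: prior odds 0.032/0.968 = 0.033058; posterior odds 0.31266; posterior probability 0.238.
Dr. Park: prior odds 0.363/0.637 = 0.56986; posterior odds 5.3896; posterior probability 0.843.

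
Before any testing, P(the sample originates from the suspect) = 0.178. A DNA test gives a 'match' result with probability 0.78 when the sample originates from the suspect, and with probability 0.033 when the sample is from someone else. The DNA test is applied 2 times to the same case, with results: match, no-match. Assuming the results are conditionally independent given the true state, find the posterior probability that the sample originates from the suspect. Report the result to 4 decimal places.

Let H be the event that the sample originates from the suspect; start with P(H) = 0.178. P('match'|H) = 0.78, P('match'|¬H) = 0.033.
Update on result 1 ('match'): P(H) ← 0.78·0.1780 / (0.78·0.1780 + 0.033·0.8220) = 0.13884/0.16597 = 0.8366.
Update on result 2 ('no-match'): P(H) ← 0.22·0.8366 / (0.22·0.8366 + 0.967·0.1634) = 0.18404/0.34209 = 0.5380.

Posterior P(H) ≈ 0.5380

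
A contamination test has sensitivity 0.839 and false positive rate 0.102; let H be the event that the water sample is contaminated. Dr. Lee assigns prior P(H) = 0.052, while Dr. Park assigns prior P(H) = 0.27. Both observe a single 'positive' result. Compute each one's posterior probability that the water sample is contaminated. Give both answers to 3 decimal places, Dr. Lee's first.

Dr. Lee: 0.311; Dr. Park: 0.753

The likelihood ratio for a 'positive' result is 0.839/0.102 = 8.2255.
Dr. Lee: prior odds 0.052/0.948 = 0.054852; posterior odds 0.45119; posterior probability 0.311.
Dr. Park: prior odds 0.27/0.73 = 0.36986; posterior odds 3.0423; posterior probability 0.753.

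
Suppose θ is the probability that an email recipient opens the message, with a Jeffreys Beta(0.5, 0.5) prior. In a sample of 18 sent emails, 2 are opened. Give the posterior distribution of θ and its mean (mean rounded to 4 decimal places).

Posterior: Beta(2.5, 16.5); mean ≈ 0.1316

Observing 2 successes and 16 failures updates Beta(0.5, 0.5) by adding the success and failure counts to the two shape parameters: α = 0.5+2 = 2.5, β = 0.5+16 = 16.5.
Posterior mean = α/(α+β) = 2.5/19 = 0.1316.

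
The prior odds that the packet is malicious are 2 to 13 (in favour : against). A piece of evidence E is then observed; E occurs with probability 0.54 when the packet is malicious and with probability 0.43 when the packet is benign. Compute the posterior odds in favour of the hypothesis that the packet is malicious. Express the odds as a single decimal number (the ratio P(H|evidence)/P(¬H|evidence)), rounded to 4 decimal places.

Prior odds = 2/13 = 0.15385. In log-odds, ln(0.15385) = -1.8718.
Add log likelihood ratio: ln(1.2558) = 0.22778.
Posterior log-odds = -1.6440, so posterior odds = exp(-1.6440) = 0.19320.

Posterior odds ≈ 0.1932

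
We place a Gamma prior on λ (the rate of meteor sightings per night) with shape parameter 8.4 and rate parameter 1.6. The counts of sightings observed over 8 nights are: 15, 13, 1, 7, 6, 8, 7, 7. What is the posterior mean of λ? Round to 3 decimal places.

Posterior mean ≈ 7.542

The Poisson likelihood adds the total count to the shape and the number of exposure periods to the rate. Here ∑xᵢ = 64 and n = 8, so shape 8.4→72.4 and rate 1.6→9.6.
E[λ | data] = 72.4/9.6 = 7.542.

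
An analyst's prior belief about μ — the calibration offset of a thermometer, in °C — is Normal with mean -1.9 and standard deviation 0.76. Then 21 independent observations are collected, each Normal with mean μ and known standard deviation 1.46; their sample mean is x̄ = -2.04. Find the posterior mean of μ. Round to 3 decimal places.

Posterior mean ≈ -2.019

Prior precision 1/τ₀² = 1/0.76² = 1.73130; data precision n/σ² = 21/1.46² = 9.85175.
Posterior precision = 1.73130 + 9.85175 = 11.5831.
Posterior mean = (1.73130·-1.9 + 9.85175·-2.04) / 11.5831 = -2.019.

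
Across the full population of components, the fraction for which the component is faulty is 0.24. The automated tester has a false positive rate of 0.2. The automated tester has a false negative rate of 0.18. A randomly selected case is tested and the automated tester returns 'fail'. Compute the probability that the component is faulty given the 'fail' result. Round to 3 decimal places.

Write H for 'the component is faulty'. Prior odds H:¬H = 0.24/0.76 = 0.31579. For the 'fail' outcome, the likelihood ratio is 0.82/0.2 = 4.1000.
Posterior odds = 0.31579 × 4.1000 = 1.2947, so P(H|E) = 1.2947/(1+1.2947) = 0.564.

P(H | E) ≈ 0.564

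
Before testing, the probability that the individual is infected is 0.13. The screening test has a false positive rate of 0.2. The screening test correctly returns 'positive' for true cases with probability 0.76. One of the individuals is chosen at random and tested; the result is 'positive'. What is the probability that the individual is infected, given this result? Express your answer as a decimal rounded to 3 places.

Let H be the event that the individual is infected. P(H) = 0.13, so P(¬H) = 0.87. With E the 'positive' result, P(E|H) = 0.76 and P(E|¬H) = 0.2.
P(E) = 0.76·0.13 + 0.2·0.87 = 0.098800 + 0.17400 = 0.27280.
By Bayes' theorem, P(H|E) = 0.098800 / 0.27280 = 0.362.

P(H | E) ≈ 0.362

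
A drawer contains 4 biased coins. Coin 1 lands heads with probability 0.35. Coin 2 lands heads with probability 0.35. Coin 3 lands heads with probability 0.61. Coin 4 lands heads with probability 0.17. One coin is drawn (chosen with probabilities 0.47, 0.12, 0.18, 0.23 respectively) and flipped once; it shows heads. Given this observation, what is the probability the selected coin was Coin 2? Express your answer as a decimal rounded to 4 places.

Tabulate prior·likelihood by source: [1] prior 0.47, lik 0.35, product 0.1645; [2] prior 0.12, lik 0.35, product 0.04200; [3] prior 0.18, lik 0.61, product 0.1098; [4] prior 0.23, lik 0.17, product 0.03910.
Normalizing constant = 0.35540; the posterior for Coin 2 is its product over the sum, 0.04200/0.35540 = 0.1182.

Posterior probability ≈ 0.1182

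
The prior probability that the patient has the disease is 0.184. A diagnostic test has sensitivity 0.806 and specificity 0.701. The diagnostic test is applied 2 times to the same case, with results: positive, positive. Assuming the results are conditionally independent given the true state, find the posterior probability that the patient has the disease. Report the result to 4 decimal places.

Let H be the event that the patient has the disease; start with P(H) = 0.184. P('positive'|H) = 0.806, P('positive'|¬H) = 0.299.
Update on result 1 ('positive'): P(H) ← 0.806·0.1840 / (0.806·0.1840 + 0.299·0.8160) = 0.14830/0.39229 = 0.3780.
Update on result 2 ('positive'): P(H) ← 0.806·0.3780 / (0.806·0.3780 + 0.299·0.6220) = 0.30471/0.49067 = 0.6210.

Posterior P(H) ≈ 0.6210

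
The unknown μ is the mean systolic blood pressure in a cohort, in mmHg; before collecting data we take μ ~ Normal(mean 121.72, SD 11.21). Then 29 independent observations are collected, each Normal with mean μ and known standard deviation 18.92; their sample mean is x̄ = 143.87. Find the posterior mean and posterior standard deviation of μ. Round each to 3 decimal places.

Posterior mean ≈ 141.889; posterior SD ≈ 3.353

With known σ, the Normal prior is conjugate. Weight on the data is w = (n/σ²)/(n/σ² + 1/τ₀²) = 0.0810132/(0.0810132+0.00795772) = 0.91056.
Posterior mean = w·x̄ + (1−w)·μ₀ = 0.91056·143.87 + 0.089442·121.72 = 141.889. Posterior variance = 1/(0.0810132+0.00795772) = 11.2396, so SD = 3.353.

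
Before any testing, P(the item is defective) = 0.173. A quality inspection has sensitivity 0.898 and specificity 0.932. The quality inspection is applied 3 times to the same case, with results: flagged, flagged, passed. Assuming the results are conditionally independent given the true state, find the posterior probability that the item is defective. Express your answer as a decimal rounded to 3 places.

Posterior P(H) ≈ 0.800

With H the event that the item is defective, the joint likelihood of the observed sequence is P(data|H) = 0.898·0.898·0.102 = 0.082253 and P(data|¬H) = 0.068·0.068·0.932 = 0.0043096.
Bayes: P(H|data) = 0.173·0.082253 / (0.173·0.082253 + 0.827·0.0043096) = 0.014230/0.017794 = 0.7997.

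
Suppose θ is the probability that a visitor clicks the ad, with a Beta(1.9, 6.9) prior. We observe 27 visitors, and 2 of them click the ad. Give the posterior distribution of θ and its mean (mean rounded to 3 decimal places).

Observing 2 successes and 25 failures updates Beta(1.9, 6.9) by adding the success and failure counts to the two shape parameters: α = 1.9+2 = 3.9, β = 6.9+25 = 31.9.
Posterior mean = α/(α+β) = 3.9/35.8 = 0.109.

Posterior: Beta(3.9, 31.9); mean ≈ 0.109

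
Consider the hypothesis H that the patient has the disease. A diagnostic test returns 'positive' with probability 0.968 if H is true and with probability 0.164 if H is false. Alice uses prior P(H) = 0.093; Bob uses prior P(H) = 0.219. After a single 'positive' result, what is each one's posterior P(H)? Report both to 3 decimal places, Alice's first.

Alice: 0.377; Bob: 0.623

The likelihood ratio for a 'positive' result is 0.968/0.164 = 5.9024.
Alice: prior odds 0.093/0.907 = 0.10254; posterior odds 0.60521; posterior probability 0.377.
Bob: prior odds 0.219/0.781 = 0.28041; posterior odds 1.6551; posterior probability 0.623.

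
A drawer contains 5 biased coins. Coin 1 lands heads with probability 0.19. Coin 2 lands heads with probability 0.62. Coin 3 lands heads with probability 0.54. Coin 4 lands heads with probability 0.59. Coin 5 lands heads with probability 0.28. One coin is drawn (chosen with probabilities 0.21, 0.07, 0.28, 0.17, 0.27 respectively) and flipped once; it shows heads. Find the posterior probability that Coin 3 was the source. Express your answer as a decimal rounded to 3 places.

Posterior probability ≈ 0.368

Tabulate prior·likelihood by source: [1] prior 0.21, lik 0.19, product 0.03990; [2] prior 0.07, lik 0.62, product 0.04340; [3] prior 0.28, lik 0.54, product 0.1512; [4] prior 0.17, lik 0.59, product 0.1003; [5] prior 0.27, lik 0.28, product 0.07560.
Normalizing constant = 0.41040; the posterior for Coin 3 is its product over the sum, 0.1512/0.41040 = 0.368.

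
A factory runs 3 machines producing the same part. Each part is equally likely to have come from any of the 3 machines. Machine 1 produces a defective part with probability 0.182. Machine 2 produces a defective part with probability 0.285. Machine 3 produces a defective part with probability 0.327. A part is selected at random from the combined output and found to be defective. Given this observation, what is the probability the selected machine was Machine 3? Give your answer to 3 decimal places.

P(defective|M1) = 0.182; P(defective|M2) = 0.285; P(defective|M3) = 0.327.
Prior × likelihood for each source: 0.333333·0.182=0.06067, 0.333333·0.285=0.09500, 0.333333·0.327=0.1090. Summing gives P(defective) = 0.26467.
P(Machine 3 | defective) = 0.1090 / 0.26467 = 0.412.

Posterior probability ≈ 0.412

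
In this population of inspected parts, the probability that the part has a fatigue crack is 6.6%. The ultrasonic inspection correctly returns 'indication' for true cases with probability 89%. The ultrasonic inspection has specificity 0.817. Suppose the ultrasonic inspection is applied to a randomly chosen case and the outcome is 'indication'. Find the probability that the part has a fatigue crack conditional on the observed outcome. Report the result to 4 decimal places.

P(H | E) ≈ 0.2558

Write H for 'the part has a fatigue crack'. Prior odds H:¬H = 0.066/0.934 = 0.070664. For the 'indication' outcome, the likelihood ratio is 0.89/0.183 = 4.8634.
Posterior odds = 0.070664 × 4.8634 = 0.34367, so P(H|E) = 0.34367/(1+0.34367) = 0.2558.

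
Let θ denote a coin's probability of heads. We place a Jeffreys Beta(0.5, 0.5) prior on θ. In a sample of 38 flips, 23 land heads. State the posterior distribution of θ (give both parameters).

Posterior: Beta(23.5, 15.5)

The binomial likelihood is conjugate to the Beta prior: with 23 successes and 15 failures, the posterior is Beta(0.5+23, 0.5+15) = Beta(23.5, 15.5).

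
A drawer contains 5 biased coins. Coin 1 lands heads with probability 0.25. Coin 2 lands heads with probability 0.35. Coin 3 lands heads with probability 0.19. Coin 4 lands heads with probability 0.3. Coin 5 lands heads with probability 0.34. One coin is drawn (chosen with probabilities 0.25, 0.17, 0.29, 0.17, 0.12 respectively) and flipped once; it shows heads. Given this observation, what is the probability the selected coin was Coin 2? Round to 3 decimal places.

Tabulate prior·likelihood by source: [1] prior 0.25, lik 0.25, product 0.06250; [2] prior 0.17, lik 0.35, product 0.05950; [3] prior 0.29, lik 0.19, product 0.05510; [4] prior 0.17, lik 0.3, product 0.05100; [5] prior 0.12, lik 0.34, product 0.04080.
Normalizing constant = 0.26890; the posterior for Coin 2 is its product over the sum, 0.05950/0.26890 = 0.221.

Posterior probability ≈ 0.221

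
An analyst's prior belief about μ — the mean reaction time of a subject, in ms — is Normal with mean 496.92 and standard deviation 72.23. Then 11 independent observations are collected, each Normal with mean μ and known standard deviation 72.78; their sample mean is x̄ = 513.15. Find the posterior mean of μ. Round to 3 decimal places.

With known σ, the Normal prior is conjugate. Weight on the data is w = (n/σ²)/(n/σ² + 1/τ₀²) = 0.00207668/(0.00207668+0.00019167) = 0.91550.
Posterior mean = w·x̄ + (1−w)·μ₀ = 0.91550·513.15 + 0.084500·496.92 = 511.779.

Posterior mean ≈ 511.779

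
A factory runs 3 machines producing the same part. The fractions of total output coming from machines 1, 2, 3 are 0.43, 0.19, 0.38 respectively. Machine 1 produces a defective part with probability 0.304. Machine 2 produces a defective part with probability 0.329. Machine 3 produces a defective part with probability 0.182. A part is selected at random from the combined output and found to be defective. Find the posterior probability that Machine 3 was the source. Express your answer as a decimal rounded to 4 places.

Posterior probability ≈ 0.2636

Tabulate prior·likelihood by source: [1] prior 0.43, lik 0.304, product 0.1307; [2] prior 0.19, lik 0.329, product 0.06251; [3] prior 0.38, lik 0.182, product 0.06916.
Normalizing constant = 0.26239; the posterior for Machine 3 is its product over the sum, 0.06916/0.26239 = 0.2636.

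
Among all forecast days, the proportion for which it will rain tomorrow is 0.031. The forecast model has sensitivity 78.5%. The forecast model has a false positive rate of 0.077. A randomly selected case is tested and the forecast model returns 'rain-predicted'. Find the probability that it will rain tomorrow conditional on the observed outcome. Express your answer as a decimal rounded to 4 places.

P(H | E) ≈ 0.2459

Let H be the event that it will rain tomorrow. P(H) = 0.031, so P(¬H) = 0.969. With E the 'rain-predicted' result, P(E|H) = 0.785 and P(E|¬H) = 0.077.
P(E) = 0.785·0.031 + 0.077·0.969 = 0.024335 + 0.074613 = 0.098948.
By Bayes' theorem, P(H|E) = 0.024335 / 0.098948 = 0.2459.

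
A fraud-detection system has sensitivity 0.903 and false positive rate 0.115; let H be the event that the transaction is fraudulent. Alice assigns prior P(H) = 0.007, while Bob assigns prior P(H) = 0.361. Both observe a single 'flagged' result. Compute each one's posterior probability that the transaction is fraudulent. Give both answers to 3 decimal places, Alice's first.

Alice: 0.052; Bob: 0.816

P('+'|H) = 0.903, P('+'|¬H) = 0.115.
Alice: numerator 0.903·0.007 = 0.0063210; evidence = 0.0063210+0.115·0.993 = 0.12052; posterior = 0.052.
Bob: numerator 0.903·0.361 = 0.32598; evidence = 0.32598+0.115·0.639 = 0.39947; posterior = 0.816.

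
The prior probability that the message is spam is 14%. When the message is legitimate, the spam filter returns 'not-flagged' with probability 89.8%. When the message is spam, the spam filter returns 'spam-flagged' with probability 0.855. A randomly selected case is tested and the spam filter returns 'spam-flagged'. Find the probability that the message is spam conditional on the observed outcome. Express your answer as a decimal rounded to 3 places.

Write H for 'the message is spam'. Prior odds H:¬H = 0.14/0.86 = 0.16279. For the 'spam-flagged' outcome, the likelihood ratio is 0.855/0.102 = 8.3824.
Posterior odds = 0.16279 × 8.3824 = 1.3646, so P(H|E) = 1.3646/(1+1.3646) = 0.577.

P(H | E) ≈ 0.577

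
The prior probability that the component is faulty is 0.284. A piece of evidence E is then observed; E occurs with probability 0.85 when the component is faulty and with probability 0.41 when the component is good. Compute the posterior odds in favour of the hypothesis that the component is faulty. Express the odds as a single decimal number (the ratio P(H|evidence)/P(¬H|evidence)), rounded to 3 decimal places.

Posterior odds ≈ 0.822

Prior odds = 0.284/(1−0.284) = 0.39665.
Likelihood ratio for E = 0.85/0.41 = 2.0732.
Posterior odds = prior odds × LR = 0.82232.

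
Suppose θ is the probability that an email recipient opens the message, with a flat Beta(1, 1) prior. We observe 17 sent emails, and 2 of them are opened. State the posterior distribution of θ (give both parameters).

The binomial likelihood is conjugate to the Beta prior: with 2 successes and 15 failures, the posterior is Beta(1+2, 1+15) = Beta(3, 16).

Posterior: Beta(3, 16)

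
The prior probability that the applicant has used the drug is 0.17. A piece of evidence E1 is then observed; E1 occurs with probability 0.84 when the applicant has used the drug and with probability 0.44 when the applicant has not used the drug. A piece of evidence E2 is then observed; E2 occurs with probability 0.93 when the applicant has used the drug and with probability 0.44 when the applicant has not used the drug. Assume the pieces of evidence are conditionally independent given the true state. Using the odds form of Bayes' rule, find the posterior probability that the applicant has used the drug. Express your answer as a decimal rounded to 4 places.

Posterior probability ≈ 0.4525

Prior odds = 0.17/(1−0.17) = 0.20482. In log-odds, ln(0.20482) = -1.5856.
Add log likelihood ratios: ln(1.9091) + ln(2.1136) = 1.3950.
Posterior log-odds = -0.19059, so posterior odds = exp(-0.19059) = 0.82647. Converting, P(H|E) = 0.82647/1.8265 = 0.4525.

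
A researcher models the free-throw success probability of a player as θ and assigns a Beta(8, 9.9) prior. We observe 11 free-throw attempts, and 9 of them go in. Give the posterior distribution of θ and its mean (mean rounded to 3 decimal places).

Observing 9 successes and 2 failures updates Beta(8, 9.9) by adding the success and failure counts to the two shape parameters: α = 8+9 = 17, β = 9.9+2 = 11.9.
Posterior mean = α/(α+β) = 17/28.9 = 0.588.

Posterior: Beta(17, 11.9); mean ≈ 0.588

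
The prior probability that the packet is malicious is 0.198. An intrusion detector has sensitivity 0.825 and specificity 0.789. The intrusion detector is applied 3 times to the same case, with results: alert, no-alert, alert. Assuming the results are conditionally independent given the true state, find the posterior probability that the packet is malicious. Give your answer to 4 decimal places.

With H the event that the packet is malicious, the joint likelihood of the observed sequence is P(data|H) = 0.825·0.175·0.825 = 0.11911 and P(data|¬H) = 0.211·0.789·0.211 = 0.035127.
Bayes: P(H|data) = 0.198·0.11911 / (0.198·0.11911 + 0.802·0.035127) = 0.023584/0.051756 = 0.4557.

Posterior P(H) ≈ 0.4557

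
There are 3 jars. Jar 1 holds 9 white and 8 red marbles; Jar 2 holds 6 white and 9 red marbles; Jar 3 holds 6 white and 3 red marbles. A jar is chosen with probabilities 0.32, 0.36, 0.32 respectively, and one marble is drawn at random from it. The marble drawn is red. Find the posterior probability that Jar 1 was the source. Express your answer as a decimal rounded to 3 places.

Posterior probability ≈ 0.318

P(red|Jar 1) = 0.4706; P(red|Jar 2) = 0.6; P(red|Jar 3) = 0.3333.
Prior × likelihood for each source: 0.32·0.4706=0.1506, 0.36·0.6=0.2160, 0.32·0.3333=0.1067. Summing gives P(red) = 0.47325.
P(Jar 1 | red) = 0.1506 / 0.47325 = 0.318.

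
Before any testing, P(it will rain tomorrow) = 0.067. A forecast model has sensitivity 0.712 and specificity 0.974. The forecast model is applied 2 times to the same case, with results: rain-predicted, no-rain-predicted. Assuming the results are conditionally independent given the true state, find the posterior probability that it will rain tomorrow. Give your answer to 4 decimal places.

Posterior P(H) ≈ 0.3677

With H the event that it will rain tomorrow, the joint likelihood of the observed sequence is P(data|H) = 0.712·0.288 = 0.20506 and P(data|¬H) = 0.026·0.974 = 0.025324.
Bayes: P(H|data) = 0.067·0.20506 / (0.067·0.20506 + 0.933·0.025324) = 0.013739/0.037366 = 0.3677.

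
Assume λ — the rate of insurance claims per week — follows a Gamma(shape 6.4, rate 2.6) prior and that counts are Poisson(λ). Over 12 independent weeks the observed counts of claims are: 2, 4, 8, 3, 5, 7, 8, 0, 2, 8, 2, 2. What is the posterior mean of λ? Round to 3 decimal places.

The Poisson likelihood adds the total count to the shape and the number of exposure periods to the rate. Here ∑xᵢ = 51 and n = 12, so shape 6.4→57.4 and rate 2.6→14.6.
Posterior mean = shape/rate = 57.4/14.6 = 3.932.

Posterior mean ≈ 3.932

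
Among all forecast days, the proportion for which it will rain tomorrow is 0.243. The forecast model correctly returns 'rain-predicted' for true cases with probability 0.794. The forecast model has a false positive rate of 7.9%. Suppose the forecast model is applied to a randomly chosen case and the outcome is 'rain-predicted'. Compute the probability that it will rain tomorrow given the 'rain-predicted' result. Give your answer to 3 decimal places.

P(H | E) ≈ 0.763

Write H for 'it will rain tomorrow'. Prior odds H:¬H = 0.243/0.757 = 0.32100. For the 'rain-predicted' outcome, the likelihood ratio is 0.794/0.079 = 10.051.
Posterior odds = 0.32100 × 10.051 = 3.2263, so P(H|E) = 3.2263/(1+3.2263) = 0.763.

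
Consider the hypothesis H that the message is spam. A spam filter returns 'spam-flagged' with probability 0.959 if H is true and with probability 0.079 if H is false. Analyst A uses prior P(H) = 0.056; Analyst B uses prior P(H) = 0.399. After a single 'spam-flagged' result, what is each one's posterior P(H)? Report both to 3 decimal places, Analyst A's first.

The likelihood ratio for a 'spam-flagged' result is 0.959/0.079 = 12.139.
Analyst A: prior odds 0.056/0.944 = 0.059322; posterior odds 0.72012; posterior probability 0.419.
Analyst B: prior odds 0.399/0.601 = 0.66389; posterior odds 8.0592; posterior probability 0.890.

Analyst A: 0.419; Analyst B: 0.890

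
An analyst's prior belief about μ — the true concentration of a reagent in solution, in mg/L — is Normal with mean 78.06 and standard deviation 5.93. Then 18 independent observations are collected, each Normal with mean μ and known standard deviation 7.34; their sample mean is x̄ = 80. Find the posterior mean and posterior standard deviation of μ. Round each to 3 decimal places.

With known σ, the Normal prior is conjugate. Weight on the data is w = (n/σ²)/(n/σ² + 1/τ₀²) = 0.334103/(0.334103+0.0284374) = 0.92156.
Posterior mean = w·x̄ + (1−w)·μ₀ = 0.92156·80 + 0.078439·78.06 = 79.848. Posterior variance = 1/(0.334103+0.0284374) = 2.75831, so SD = 1.661.

Posterior mean ≈ 79.848; posterior SD ≈ 1.661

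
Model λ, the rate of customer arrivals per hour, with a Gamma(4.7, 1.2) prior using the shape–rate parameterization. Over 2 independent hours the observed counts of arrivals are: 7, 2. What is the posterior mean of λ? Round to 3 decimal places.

Total count ∑xᵢ = 9 over n = 2 hours.
Gamma is conjugate to the Poisson likelihood: posterior is Gamma(shape = 4.7+9 = 13.7, rate = 1.2+2 = 3.2).
Posterior mean = shape/rate = 13.7/3.2 = 4.281.

Posterior mean ≈ 4.281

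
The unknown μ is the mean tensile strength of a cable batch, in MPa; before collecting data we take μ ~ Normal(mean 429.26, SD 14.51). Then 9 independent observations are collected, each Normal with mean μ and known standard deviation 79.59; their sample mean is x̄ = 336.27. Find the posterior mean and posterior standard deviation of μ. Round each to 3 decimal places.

Prior precision 1/τ₀² = 1/14.51² = 0.00474969; data precision n/σ² = 9/79.59² = 0.00142078.
Posterior precision = 0.00474969 + 0.00142078 = 0.00617046, giving posterior SD = 1/√0.00617046 = 12.730.
Posterior mean = (0.00474969·429.26 + 0.00142078·336.27) / 0.00617046 = 407.849.

Posterior mean ≈ 407.849; posterior SD ≈ 12.730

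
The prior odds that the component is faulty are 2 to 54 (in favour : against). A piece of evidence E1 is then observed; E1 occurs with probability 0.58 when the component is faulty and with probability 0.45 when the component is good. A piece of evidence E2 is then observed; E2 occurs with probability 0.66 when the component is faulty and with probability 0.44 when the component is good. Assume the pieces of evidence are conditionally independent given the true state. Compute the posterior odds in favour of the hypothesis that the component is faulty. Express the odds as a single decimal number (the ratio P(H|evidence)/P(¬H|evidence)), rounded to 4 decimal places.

Prior odds = 2/54 = 0.037037.
Likelihood ratio for E1 = 0.58/0.45 = 1.2889.
Likelihood ratio for E2 = 0.66/0.44 = 1.5000.
Posterior odds = prior odds × LR₁ × LR₂ = 0.071605.

Posterior odds ≈ 0.0716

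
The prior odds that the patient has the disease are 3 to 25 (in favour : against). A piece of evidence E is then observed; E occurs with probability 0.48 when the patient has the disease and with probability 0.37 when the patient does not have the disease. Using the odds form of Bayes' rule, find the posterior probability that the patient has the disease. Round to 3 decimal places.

Posterior probability ≈ 0.135

Prior odds = 3/25 = 0.12000. In log-odds, ln(0.12000) = -2.1203.
Add log likelihood ratio: ln(1.2973) = 0.26028.
Posterior log-odds = -1.8600, so posterior odds = exp(-1.8600) = 0.15568. Converting, P(H|E) = 0.15568/1.1557 = 0.135.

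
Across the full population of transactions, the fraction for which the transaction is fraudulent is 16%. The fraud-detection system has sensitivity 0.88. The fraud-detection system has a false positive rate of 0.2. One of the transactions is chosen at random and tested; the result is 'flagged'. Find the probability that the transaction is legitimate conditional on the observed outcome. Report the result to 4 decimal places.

P(¬H | E) ≈ 0.5440

Let H be the event that the transaction is fraudulent. P(H) = 0.16, so P(¬H) = 0.84. With E the 'flagged' result, P(E|H) = 0.88 and P(E|¬H) = 0.2.
P(E) = 0.88·0.16 + 0.2·0.84 = 0.14080 + 0.16800 = 0.30880.
By Bayes' theorem, P(H|E) = 0.14080 / 0.30880 = 0.4560. Hence P(¬H|E) = 1 − 0.4560 = 0.5440.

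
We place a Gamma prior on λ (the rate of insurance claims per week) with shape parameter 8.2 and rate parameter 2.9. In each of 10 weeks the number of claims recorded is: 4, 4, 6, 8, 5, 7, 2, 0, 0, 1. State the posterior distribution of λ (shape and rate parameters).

The Poisson likelihood adds the total count to the shape and the number of exposure periods to the rate. Here ∑xᵢ = 37 and n = 10, so shape 8.2→45.2 and rate 2.9→12.9.

Posterior: Gamma(shape=45.2, rate=12.9)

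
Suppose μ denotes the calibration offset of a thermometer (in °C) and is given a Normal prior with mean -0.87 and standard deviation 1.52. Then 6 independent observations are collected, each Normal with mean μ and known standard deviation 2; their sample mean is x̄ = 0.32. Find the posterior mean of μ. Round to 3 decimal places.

Posterior mean ≈ 0.054

With known σ, the Normal prior is conjugate. Weight on the data is w = (n/σ²)/(n/σ² + 1/τ₀²) = 1.50000/(1.50000+0.432825) = 0.77607.
Posterior mean = w·x̄ + (1−w)·μ₀ = 0.77607·0.32 + 0.22393·-0.87 = 0.054.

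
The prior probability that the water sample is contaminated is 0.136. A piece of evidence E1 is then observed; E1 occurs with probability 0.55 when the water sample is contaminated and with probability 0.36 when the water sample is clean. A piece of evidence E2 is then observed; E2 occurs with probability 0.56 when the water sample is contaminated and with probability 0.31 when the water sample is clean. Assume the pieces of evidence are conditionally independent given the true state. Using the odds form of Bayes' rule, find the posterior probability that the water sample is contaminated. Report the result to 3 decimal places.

Prior odds = 0.136/(1−0.136) = 0.15741.
Likelihood ratio for E1 = 0.55/0.36 = 1.5278.
Likelihood ratio for E2 = 0.56/0.31 = 1.8065.
Posterior odds = prior odds × LR₁ × LR₂ = 0.43442.
Posterior probability = odds/(1+odds) = 0.43442/1.4344 = 0.303.

Posterior probability ≈ 0.303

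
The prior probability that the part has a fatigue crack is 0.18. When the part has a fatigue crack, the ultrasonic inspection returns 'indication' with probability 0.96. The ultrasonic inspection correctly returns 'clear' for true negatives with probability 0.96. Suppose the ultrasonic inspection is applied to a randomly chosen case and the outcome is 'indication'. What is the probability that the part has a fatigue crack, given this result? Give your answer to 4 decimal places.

Let H be the event that the part has a fatigue crack. P(H) = 0.18, so P(¬H) = 0.82. With E the 'indication' result, P(E|H) = 0.96 and P(E|¬H) = 0.04.
P(E) = 0.96·0.18 + 0.04·0.82 = 0.17280 + 0.032800 = 0.20560.
By Bayes' theorem, P(H|E) = 0.17280 / 0.20560 = 0.8405.

P(H | E) ≈ 0.8405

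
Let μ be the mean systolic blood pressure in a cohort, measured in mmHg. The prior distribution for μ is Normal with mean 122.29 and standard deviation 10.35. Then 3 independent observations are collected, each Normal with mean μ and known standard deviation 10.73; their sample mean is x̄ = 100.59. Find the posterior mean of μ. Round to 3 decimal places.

Posterior mean ≈ 106.314

With known σ, the Normal prior is conjugate. Weight on the data is w = (n/σ²)/(n/σ² + 1/τ₀²) = 0.0260568/(0.0260568+0.00933511) = 0.73624.
Posterior mean = w·x̄ + (1−w)·μ₀ = 0.73624·100.59 + 0.26376·122.29 = 106.314.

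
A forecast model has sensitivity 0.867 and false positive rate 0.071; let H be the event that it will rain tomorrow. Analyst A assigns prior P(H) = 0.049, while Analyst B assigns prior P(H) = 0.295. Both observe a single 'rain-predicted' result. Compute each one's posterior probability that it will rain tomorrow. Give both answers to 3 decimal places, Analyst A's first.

Analyst A: 0.386; Analyst B: 0.836

P('+'|H) = 0.867, P('+'|¬H) = 0.071.
Analyst A: numerator 0.867·0.049 = 0.042483; evidence = 0.042483+0.071·0.951 = 0.11000; posterior = 0.386.
Analyst B: numerator 0.867·0.295 = 0.25576; evidence = 0.25576+0.071·0.705 = 0.30582; posterior = 0.836.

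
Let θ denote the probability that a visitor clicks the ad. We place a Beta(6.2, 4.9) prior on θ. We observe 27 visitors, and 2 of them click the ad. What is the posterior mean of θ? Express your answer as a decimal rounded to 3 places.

Posterior mean ≈ 0.215

Observing 2 successes and 25 failures updates Beta(6.2, 4.9) by adding the success and failure counts to the two shape parameters: α = 6.2+2 = 8.2, β = 4.9+25 = 29.9.
E[θ | data] = 8.2/(8.2+29.9) = 0.215.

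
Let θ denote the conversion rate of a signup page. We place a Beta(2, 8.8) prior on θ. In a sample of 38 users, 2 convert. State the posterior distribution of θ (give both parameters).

The binomial likelihood is conjugate to the Beta prior: with 2 successes and 36 failures, the posterior is Beta(2+2, 8.8+36) = Beta(4, 44.8).

Posterior: Beta(4, 44.8)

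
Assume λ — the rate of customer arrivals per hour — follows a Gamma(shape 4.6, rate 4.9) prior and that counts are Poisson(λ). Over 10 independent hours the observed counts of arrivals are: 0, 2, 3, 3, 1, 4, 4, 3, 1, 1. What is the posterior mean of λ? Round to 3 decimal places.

Posterior mean ≈ 1.785

The Poisson likelihood adds the total count to the shape and the number of exposure periods to the rate. Here ∑xᵢ = 22 and n = 10, so shape 4.6→26.6 and rate 4.9→14.9.
Posterior mean = shape/rate = 26.6/14.9 = 1.785.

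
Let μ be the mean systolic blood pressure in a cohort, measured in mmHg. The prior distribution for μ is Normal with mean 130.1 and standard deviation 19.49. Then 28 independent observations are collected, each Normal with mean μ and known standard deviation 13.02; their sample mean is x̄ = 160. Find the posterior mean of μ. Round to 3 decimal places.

Posterior mean ≈ 159.531

Prior precision 1/τ₀² = 1/19.49² = 0.00263255; data precision n/σ² = 28/13.02² = 0.165172.
Posterior precision = 0.00263255 + 0.165172 = 0.167804.
Posterior mean = (0.00263255·130.1 + 0.165172·160) / 0.167804 = 159.531.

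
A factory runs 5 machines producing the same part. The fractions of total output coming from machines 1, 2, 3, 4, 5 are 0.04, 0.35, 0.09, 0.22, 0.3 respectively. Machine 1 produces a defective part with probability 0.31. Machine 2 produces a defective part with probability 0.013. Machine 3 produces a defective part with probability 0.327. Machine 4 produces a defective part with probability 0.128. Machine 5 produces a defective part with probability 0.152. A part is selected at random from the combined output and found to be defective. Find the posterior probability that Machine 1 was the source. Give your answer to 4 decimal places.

Tabulate prior·likelihood by source: [1] prior 0.04, lik 0.31, product 0.01240; [2] prior 0.35, lik 0.013, product 0.004550; [3] prior 0.09, lik 0.327, product 0.02943; [4] prior 0.22, lik 0.128, product 0.02816; [5] prior 0.3, lik 0.152, product 0.04560.
Normalizing constant = 0.12014; the posterior for Machine 1 is its product over the sum, 0.01240/0.12014 = 0.1032.

Posterior probability ≈ 0.1032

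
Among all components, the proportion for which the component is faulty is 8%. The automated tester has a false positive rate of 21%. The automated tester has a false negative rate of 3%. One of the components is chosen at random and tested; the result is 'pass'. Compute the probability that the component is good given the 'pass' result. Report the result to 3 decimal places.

Let H be the event that the component is faulty. P(H) = 0.08, so P(¬H) = 0.92. With E the 'pass' result, P(E|H) = 0.03 and P(E|¬H) = 0.79.
P(E) = 0.03·0.08 + 0.79·0.92 = 0.0024000 + 0.72680 = 0.72920.
By Bayes' theorem, P(H|E) = 0.0024000 / 0.72920 = 0.003. Hence P(¬H|E) = 1 − 0.003 = 0.997.

P(¬H | E) ≈ 0.997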